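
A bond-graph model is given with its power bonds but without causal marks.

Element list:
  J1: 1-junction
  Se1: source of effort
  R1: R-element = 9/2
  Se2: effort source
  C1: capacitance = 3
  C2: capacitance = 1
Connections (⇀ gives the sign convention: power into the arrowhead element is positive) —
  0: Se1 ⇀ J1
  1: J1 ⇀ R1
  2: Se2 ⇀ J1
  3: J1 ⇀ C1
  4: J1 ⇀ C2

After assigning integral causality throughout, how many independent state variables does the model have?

bond 0 stroke at J1  (Se1 fixes effort; stroke away)
bond 2 stroke at J1  (Se2 fixes effort; stroke away)
bond 3 stroke at J1  (C1 integral (e out))
bond 4 stroke at J1  (C2 integral (e out))
bond 1 stroke at R1  (closing 1-jn rule on J1)

2  (C1, C2 all integral)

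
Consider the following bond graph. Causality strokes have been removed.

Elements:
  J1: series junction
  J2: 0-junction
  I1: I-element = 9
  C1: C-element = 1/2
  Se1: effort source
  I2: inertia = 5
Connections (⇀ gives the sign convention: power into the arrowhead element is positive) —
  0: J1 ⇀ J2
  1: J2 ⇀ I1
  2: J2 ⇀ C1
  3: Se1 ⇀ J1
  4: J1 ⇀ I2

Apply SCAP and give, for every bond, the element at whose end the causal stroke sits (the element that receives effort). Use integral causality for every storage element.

#3 stroke at J1  (Se1 (Se) sets effort on bond)
#1 stroke at I1  (prefer integral on I1)
#2 stroke at J2  (C1 integral (e out))
#0 stroke at J1  (0-jn J2 has e-setter on 2)
#4 stroke at I2  (J1 needs exactly one f-in)

bond 0 stroke at J1
bond 1 stroke at I1
bond 2 stroke at J2
bond 3 stroke at J1
bond 4 stroke at I2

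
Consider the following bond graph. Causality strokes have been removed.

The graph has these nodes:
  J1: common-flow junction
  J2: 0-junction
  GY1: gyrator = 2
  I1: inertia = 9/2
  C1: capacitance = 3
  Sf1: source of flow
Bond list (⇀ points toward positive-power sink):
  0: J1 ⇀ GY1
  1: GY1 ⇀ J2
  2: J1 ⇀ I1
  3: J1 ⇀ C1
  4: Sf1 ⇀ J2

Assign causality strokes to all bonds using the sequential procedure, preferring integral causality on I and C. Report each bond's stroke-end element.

#0 stroke→J1
#1 stroke→J2
#2 stroke→I1
#3 stroke→J1
#4 stroke→Sf1

β4 stroke at Sf1  (Sf1 (Sf) sets flow on bond)
β1 stroke at J2  (J2: last free bond brings effort in)
β0 stroke at J1  (GY1: gyrator matches bond 1)
β2 stroke at I1  (I1 outputs flow p/I1)
β3 stroke at J1  (common-f at J1 fixed by 2)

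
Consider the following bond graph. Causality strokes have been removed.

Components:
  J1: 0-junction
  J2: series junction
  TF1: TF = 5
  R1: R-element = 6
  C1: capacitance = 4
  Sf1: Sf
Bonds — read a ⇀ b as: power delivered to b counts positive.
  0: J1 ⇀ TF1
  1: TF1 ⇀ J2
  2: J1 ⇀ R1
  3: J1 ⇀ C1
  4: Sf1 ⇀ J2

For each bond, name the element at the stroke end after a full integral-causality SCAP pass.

b0 stroke→TF1
b1 stroke→J2
b2 stroke→R1
b3 stroke→J1
b4 stroke→Sf1

β4 |Sf1  (Sf1: flow source, stroke at near end)
β1 |J2  (common-f at J2 fixed by 4)
β0 |TF1  (through TF1, causality passes straight; one stroke at TF1)
β3 |J1  (C1: C, integral causality)
β2 |R1  (common-e at J1 fixed by 3)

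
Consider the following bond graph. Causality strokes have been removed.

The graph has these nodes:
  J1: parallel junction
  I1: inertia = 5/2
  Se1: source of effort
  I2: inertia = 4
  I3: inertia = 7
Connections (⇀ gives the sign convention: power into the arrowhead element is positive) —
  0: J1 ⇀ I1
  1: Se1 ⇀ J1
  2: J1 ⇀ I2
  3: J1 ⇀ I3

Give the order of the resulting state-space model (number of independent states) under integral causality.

β1 |J1  (Se1: effort source, stroke at far end)
β0 |I1  (0-jn J1 has e-setter on 1)
β2 |I2  (J1 effort already set via bond 1)
β3 |I3  (J1 effort already set via bond 1)

3  (I1, I2, I3 all integral)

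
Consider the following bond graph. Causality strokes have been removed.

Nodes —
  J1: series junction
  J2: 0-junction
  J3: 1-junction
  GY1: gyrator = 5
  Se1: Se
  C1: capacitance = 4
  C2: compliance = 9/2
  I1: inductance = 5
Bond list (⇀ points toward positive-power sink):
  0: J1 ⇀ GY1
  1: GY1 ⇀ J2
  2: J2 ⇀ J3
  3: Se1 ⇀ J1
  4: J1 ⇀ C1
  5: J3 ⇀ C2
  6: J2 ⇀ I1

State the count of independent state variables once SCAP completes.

3  (C1, C2, I1 all integral)

β3 stroke at J1  (Se1: effort source, stroke at far end)
β4 stroke at J1  (C1: C, integral causality)
β0 stroke at GY1  (only one flow-in slot at J1)
β1 stroke at GY1  (GY1 both-in/both-out from 0)
β5 stroke at J3  (C2 integral (e out))
β2 stroke at J2  (J3 needs exactly one f-in)
β6 stroke at I1  (J2: bond 2 brought effort, rest push out)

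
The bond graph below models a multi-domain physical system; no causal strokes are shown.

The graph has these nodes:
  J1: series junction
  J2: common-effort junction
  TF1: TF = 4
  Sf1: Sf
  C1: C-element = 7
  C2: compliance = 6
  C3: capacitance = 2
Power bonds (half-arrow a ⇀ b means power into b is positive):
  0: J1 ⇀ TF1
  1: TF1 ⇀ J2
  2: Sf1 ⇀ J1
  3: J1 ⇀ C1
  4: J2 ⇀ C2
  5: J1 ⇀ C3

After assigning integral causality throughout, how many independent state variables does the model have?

b2 →Sf1  (Sf1 fixes flow; stroke at Sf1)
b0 →J1  (1-jn J1 has f-setter on 2)
b3 →J1  (1-jn J1 has f-setter on 2)
b5 →J1  (common-f at J1 fixed by 2)
b1 →TF1  (TF TF1: opposite of bond 0)
b4 →J2  (J2: last free bond brings effort in)

3  (C1, C2, C3 all integral)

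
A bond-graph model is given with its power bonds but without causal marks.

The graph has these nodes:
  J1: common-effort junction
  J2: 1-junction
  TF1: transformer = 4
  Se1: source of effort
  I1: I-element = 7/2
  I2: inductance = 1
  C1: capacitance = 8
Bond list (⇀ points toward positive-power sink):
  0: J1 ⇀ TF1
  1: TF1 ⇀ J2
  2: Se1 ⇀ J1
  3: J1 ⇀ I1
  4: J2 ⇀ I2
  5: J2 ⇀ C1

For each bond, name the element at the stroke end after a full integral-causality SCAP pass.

#2 |J1  (source Se1 imposes e)
#0 |TF1  (J1: bond 2 brought effort, rest push out)
#3 |I1  (0-jn J1 has e-setter on 2)
#1 |J2  (through TF1, causality passes straight; one stroke at TF1)
#4 |I2  (I2: I, integral causality)
#5 |J2  (J2: bond 4 brought flow, rest push out)

b0 |TF1
b1 |J2
b2 |J1
b3 |I1
b4 |I2
b5 |J2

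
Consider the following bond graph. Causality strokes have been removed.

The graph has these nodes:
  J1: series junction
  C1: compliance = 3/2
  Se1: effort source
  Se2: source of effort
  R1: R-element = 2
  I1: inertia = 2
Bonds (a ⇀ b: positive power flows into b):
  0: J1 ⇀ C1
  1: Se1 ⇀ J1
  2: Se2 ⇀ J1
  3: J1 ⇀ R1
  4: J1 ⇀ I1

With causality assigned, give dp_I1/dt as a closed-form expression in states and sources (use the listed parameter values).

bond 1 →J1  (Se1: effort source, stroke at far end)
bond 2 →J1  (Se2: effort source, stroke at far end)
bond 0 →J1  (prefer integral on C1)
bond 4 →I1  (I1 outputs flow p/I1)
bond 3 →J1  (common-f at J1 fixed by 4)

dp_I1/dt = E_Se1 + E_Se2 - p_I1 - 2*q_C1/3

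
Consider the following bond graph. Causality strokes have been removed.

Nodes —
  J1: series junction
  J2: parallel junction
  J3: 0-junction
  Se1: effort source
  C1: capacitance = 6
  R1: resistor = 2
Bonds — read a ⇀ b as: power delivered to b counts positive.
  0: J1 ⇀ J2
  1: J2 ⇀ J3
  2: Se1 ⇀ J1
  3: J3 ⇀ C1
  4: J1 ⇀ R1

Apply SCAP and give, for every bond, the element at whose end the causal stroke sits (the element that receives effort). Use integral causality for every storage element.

bond 2 →J1  (source Se1 imposes e)
bond 3 →J3  (prefer integral on C1)
bond 1 →J2  (J3 effort already set via bond 3)
bond 0 →J1  (common-e at J2 fixed by 1)
bond 4 →R1  (J1 needs exactly one f-in)

β0 |J1
β1 |J2
β2 |J1
β3 |J3
β4 |R1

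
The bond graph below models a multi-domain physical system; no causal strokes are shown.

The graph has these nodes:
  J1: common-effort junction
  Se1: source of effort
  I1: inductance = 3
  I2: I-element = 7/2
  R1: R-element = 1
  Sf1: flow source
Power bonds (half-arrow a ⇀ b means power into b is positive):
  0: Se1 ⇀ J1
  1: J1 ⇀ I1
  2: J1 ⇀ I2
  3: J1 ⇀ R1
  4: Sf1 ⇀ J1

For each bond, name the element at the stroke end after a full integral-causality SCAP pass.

bond 0 stroke at J1  (Se1: effort source, stroke at far end)
bond 4 stroke at Sf1  (Sf1: flow source, stroke at near end)
bond 1 stroke at I1  (common-e at J1 fixed by 0)
bond 2 stroke at I2  (0-jn J1 has e-setter on 0)
bond 3 stroke at R1  (J1 effort already set via bond 0)

bond 0 stroke→J1
bond 1 stroke→I1
bond 2 stroke→I2
bond 3 stroke→R1
bond 4 stroke→Sf1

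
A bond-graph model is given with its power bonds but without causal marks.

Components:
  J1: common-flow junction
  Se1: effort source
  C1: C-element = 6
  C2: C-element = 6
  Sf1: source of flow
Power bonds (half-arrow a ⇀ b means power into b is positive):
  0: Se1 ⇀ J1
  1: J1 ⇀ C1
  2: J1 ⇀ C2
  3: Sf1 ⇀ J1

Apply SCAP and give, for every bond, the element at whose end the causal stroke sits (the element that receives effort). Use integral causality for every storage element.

β0 →J1
β1 →J1
β2 →J1
β3 →Sf1

bond 0 |J1  (source Se1 imposes e)
bond 3 |Sf1  (Sf1 (Sf) sets flow on bond)
bond 1 |J1  (J1 flow already set via bond 3)
bond 2 |J1  (common-f at J1 fixed by 3)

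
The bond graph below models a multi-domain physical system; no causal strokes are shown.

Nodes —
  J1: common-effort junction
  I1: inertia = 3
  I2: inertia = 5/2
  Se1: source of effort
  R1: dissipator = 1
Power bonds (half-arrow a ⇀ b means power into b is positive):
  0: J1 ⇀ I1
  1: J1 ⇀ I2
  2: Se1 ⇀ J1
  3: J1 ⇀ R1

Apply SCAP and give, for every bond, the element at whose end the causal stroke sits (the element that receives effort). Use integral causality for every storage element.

bond 0 stroke→I1
bond 1 stroke→I2
bond 2 stroke→J1
bond 3 stroke→R1

b2 stroke at J1  (source Se1 imposes e)
b0 stroke at I1  (0-jn J1 has e-setter on 2)
b1 stroke at I2  (J1 effort already set via bond 2)
b3 stroke at R1  (common-e at J1 fixed by 2)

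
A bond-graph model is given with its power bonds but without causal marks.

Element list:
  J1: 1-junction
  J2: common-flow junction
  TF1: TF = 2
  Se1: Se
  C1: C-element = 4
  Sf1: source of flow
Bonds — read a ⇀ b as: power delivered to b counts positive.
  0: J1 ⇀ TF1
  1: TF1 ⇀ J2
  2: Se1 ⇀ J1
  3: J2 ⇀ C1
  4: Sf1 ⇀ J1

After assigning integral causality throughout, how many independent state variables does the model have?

b2 →J1  (Se1 (Se) sets effort on bond)
b4 →Sf1  (Sf1 fixes flow; stroke at Sf1)
b0 →J1  (J1: bond 4 brought flow, rest push out)
b1 →TF1  (TF TF1: opposite of bond 0)
b3 →J2  (common-f at J2 fixed by 1)

1  (C1 all integral)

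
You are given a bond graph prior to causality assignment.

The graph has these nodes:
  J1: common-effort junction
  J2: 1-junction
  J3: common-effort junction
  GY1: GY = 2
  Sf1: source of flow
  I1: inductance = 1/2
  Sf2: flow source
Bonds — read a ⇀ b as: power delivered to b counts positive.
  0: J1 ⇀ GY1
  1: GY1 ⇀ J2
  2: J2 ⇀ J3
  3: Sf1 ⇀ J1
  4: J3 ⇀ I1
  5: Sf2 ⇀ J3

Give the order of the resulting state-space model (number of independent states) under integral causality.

#3 |Sf1  (Sf1: flow source, stroke at near end)
#5 |Sf2  (Sf2: flow source, stroke at near end)
#0 |J1  (closing 0-jn rule on J1)
#1 |J2  (GY1: gyrator matches bond 0)
#2 |J3  (only one flow-in slot at J2)
#4 |I1  (0-jn J3 has e-setter on 2)

1  (I1 all integral)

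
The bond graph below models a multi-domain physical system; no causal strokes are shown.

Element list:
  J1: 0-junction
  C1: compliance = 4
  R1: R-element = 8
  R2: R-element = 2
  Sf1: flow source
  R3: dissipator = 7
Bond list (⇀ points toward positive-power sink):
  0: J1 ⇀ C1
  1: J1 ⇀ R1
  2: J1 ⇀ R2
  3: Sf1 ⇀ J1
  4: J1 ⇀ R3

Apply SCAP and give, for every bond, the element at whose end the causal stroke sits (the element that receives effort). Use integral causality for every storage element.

#3 stroke at Sf1  (source Sf1 imposes f)
#0 stroke at J1  (prefer integral on C1)
#1 stroke at R1  (J1 effort already set via bond 0)
#2 stroke at R2  (J1 effort already set via bond 0)
#4 stroke at R3  (J1 effort already set via bond 0)

b0 stroke at J1
b1 stroke at R1
b2 stroke at R2
b3 stroke at Sf1
b4 stroke at R3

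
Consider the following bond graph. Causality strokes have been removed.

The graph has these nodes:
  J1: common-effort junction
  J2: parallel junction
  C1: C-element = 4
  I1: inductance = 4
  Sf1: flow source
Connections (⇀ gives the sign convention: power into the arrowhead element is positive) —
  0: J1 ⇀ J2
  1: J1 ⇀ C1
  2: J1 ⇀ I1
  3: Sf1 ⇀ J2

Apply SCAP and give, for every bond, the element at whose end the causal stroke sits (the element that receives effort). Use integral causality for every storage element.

#0 |J2
#1 |J1
#2 |I1
#3 |Sf1

bond 3 stroke at Sf1  (Sf1: flow source, stroke at near end)
bond 0 stroke at J2  (only one effort-in slot at J2)
bond 1 stroke at J1  (C1 integral (e out))
bond 2 stroke at I1  (common-e at J1 fixed by 1)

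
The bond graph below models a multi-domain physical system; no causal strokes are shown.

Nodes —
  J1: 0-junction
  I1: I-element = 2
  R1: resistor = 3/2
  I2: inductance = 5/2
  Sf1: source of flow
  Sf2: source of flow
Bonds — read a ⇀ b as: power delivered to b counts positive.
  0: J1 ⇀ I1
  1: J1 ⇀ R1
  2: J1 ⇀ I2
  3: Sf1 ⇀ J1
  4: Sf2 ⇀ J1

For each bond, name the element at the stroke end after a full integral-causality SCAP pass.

bond 0 →I1
bond 1 →J1
bond 2 →I2
bond 3 →Sf1
bond 4 →Sf2

bond 3 stroke at Sf1  (Sf1 fixes flow; stroke at Sf1)
bond 4 stroke at Sf2  (source Sf2 imposes f)
bond 0 stroke at I1  (I1: I, integral causality)
bond 2 stroke at I2  (prefer integral on I2)
bond 1 stroke at J1  (J1: last free bond brings effort in)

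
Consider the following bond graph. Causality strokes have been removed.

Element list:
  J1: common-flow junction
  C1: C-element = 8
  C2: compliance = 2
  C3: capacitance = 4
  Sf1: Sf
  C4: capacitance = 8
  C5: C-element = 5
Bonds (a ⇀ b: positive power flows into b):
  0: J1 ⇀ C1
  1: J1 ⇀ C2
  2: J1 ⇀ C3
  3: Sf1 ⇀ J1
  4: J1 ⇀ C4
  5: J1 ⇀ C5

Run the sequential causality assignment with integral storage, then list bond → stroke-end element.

b3 |Sf1  (Sf1 (Sf) sets flow on bond)
b0 |J1  (J1: bond 3 brought flow, rest push out)
b1 |J1  (J1 flow already set via bond 3)
b2 |J1  (J1 flow already set via bond 3)
b4 |J1  (1-jn J1 has f-setter on 3)
b5 |J1  (J1: bond 3 brought flow, rest push out)

#0 stroke at J1
#1 stroke at J1
#2 stroke at J1
#3 stroke at Sf1
#4 stroke at J1
#5 stroke at J1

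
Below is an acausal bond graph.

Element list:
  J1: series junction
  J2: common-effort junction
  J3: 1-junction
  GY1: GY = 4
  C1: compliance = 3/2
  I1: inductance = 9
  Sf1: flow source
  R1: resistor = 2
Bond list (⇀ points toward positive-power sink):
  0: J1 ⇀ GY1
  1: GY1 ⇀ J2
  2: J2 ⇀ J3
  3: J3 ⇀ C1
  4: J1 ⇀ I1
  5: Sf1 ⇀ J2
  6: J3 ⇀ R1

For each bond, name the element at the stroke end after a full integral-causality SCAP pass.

bond 5 →Sf1  (source Sf1 imposes f)
bond 3 →J3  (C1 integral (e out))
bond 4 →I1  (I1 outputs flow p/I1)
bond 0 →J1  (J1 flow already set via bond 4)
bond 1 →J2  (GY1 both-in/both-out from 0)
bond 2 →J3  (J2: bond 1 brought effort, rest push out)
bond 6 →R1  (closing 1-jn rule on J3)

b0 stroke→J1
b1 stroke→J2
b2 stroke→J3
b3 stroke→J3
b4 stroke→I1
b5 stroke→Sf1
b6 stroke→R1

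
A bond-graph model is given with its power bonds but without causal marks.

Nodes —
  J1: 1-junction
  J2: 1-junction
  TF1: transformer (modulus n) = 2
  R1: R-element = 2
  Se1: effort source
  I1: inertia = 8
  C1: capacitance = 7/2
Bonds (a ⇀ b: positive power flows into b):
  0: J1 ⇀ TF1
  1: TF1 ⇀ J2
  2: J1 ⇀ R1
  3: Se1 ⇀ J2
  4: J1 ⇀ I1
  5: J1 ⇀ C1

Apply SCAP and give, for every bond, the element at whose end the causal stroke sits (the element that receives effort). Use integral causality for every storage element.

bond 3 stroke at J2  (Se1 (Se) sets effort on bond)
bond 1 stroke at TF1  (J2: last free bond brings flow in)
bond 0 stroke at J1  (TF TF1: opposite of bond 1)
bond 4 stroke at I1  (prefer integral on I1)
bond 2 stroke at J1  (J1 flow already set via bond 4)
bond 5 stroke at J1  (J1: bond 4 brought flow, rest push out)

#0 |J1
#1 |TF1
#2 |J1
#3 |J2
#4 |I1
#5 |J1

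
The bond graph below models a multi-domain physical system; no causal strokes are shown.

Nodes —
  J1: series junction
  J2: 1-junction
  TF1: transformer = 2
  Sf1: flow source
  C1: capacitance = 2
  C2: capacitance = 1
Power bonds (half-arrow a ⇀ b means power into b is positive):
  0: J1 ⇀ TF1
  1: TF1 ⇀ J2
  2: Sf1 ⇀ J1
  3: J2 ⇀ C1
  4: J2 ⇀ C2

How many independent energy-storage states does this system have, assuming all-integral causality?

2  (C1, C2 all integral)

#2 stroke at Sf1  (Sf1: flow source, stroke at near end)
#0 stroke at J1  (J1 flow already set via bond 2)
#1 stroke at TF1  (TF TF1: opposite of bond 0)
#3 stroke at J2  (common-f at J2 fixed by 1)
#4 stroke at J2  (1-jn J2 has f-setter on 1)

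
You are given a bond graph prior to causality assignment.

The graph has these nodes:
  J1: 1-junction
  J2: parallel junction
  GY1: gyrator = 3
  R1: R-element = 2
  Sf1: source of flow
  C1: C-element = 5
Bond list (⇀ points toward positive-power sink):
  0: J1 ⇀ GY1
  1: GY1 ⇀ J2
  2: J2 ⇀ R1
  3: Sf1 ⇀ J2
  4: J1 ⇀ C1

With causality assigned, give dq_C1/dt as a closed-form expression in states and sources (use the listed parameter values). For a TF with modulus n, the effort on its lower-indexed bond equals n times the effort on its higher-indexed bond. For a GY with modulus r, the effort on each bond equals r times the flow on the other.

dq_C1/dt = 2*F_Sf1/3 - 2*q_C1/45

#3 →Sf1  (source Sf1 imposes f)
#4 →J1  (C1: C, integral causality)
#0 →GY1  (closing 1-jn rule on J1)
#1 →GY1  (GY1: gyrator matches bond 0)
#2 →J2  (J2: last free bond brings effort in)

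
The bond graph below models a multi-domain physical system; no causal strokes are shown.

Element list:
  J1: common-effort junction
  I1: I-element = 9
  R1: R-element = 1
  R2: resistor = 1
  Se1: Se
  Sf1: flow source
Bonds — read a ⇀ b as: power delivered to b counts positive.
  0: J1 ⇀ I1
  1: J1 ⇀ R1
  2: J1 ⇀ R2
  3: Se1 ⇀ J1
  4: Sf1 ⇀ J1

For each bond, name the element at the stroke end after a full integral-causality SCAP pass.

b3 stroke at J1  (Se1 (Se) sets effort on bond)
b4 stroke at Sf1  (source Sf1 imposes f)
b0 stroke at I1  (0-jn J1 has e-setter on 3)
b1 stroke at R1  (J1 effort already set via bond 3)
b2 stroke at R2  (J1 effort already set via bond 3)

bond 0 stroke at I1
bond 1 stroke at R1
bond 2 stroke at R2
bond 3 stroke at J1
bond 4 stroke at Sf1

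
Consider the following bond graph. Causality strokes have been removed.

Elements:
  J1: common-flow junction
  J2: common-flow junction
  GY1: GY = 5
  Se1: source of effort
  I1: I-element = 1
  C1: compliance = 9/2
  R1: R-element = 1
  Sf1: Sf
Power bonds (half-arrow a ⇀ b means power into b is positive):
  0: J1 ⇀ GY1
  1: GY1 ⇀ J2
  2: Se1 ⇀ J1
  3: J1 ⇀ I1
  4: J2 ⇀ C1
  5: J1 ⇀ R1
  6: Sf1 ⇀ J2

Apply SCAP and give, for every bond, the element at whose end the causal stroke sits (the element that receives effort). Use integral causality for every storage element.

β2 stroke at J1  (Se1 fixes effort; stroke away)
β6 stroke at Sf1  (Sf1: flow source, stroke at near end)
β1 stroke at J2  (common-f at J2 fixed by 6)
β4 stroke at J2  (J2 flow already set via bond 6)
β0 stroke at J1  (GY1: gyrator matches bond 1)
β3 stroke at I1  (prefer integral on I1)
β5 stroke at J1  (J1 flow already set via bond 3)

β0 |J1
β1 |J2
β2 |J1
β3 |I1
β4 |J2
β5 |J1
β6 |Sf1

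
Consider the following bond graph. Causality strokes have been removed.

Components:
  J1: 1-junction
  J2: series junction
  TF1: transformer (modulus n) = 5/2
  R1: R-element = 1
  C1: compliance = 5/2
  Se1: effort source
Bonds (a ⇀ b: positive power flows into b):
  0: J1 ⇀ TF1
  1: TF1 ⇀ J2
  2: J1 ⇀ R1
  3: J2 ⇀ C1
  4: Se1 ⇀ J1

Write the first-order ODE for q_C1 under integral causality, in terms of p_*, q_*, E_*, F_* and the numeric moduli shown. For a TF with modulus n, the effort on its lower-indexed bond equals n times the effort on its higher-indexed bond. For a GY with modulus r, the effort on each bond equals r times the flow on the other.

dq_C1/dt = 5*E_Se1/2 - 5*q_C1/2

bond 4 stroke at J1  (Se1 fixes effort; stroke away)
bond 3 stroke at J2  (prefer integral on C1)
bond 1 stroke at TF1  (closing 1-jn rule on J2)
bond 0 stroke at J1  (TF TF1: opposite of bond 1)
bond 2 stroke at R1  (closing 1-jn rule on J1)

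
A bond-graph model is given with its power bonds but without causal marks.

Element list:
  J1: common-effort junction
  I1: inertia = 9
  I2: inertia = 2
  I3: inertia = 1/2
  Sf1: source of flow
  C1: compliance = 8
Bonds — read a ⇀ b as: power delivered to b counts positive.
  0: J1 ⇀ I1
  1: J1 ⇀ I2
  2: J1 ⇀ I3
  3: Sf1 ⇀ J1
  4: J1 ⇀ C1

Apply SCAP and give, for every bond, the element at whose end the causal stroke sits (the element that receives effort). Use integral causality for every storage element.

b3 |Sf1  (source Sf1 imposes f)
b0 |I1  (I1 integral (f out))
b1 |I2  (I2 integral (f out))
b2 |I3  (I3 outputs flow p/I3)
b4 |J1  (J1 needs exactly one e-in)

bond 0 |I1
bond 1 |I2
bond 2 |I3
bond 3 |Sf1
bond 4 |J1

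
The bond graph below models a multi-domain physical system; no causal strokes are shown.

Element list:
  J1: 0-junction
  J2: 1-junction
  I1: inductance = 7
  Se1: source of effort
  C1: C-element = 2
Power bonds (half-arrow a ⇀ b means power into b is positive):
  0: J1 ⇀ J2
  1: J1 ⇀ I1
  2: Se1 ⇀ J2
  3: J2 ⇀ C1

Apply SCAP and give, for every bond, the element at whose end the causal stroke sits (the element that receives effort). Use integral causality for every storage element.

bond 0 stroke at J1
bond 1 stroke at I1
bond 2 stroke at J2
bond 3 stroke at J2

bond 2 |J2  (Se1 fixes effort; stroke away)
bond 1 |I1  (I1 outputs flow p/I1)
bond 0 |J1  (J1: last free bond brings effort in)
bond 3 |J2  (J2 flow already set via bond 0)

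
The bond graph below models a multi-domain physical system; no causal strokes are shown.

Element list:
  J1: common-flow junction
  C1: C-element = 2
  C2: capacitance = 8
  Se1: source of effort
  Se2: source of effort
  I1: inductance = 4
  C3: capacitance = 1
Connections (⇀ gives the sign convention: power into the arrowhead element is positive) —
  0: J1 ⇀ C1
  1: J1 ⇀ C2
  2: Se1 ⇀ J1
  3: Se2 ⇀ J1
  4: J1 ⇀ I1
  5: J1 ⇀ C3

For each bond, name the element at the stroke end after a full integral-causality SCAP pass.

b2 stroke at J1  (Se1 fixes effort; stroke away)
b3 stroke at J1  (Se2 fixes effort; stroke away)
b0 stroke at J1  (C1 outputs effort q/C1)
b1 stroke at J1  (C2 integral (e out))
b4 stroke at I1  (I1 outputs flow p/I1)
b5 stroke at J1  (J1: bond 4 brought flow, rest push out)

bond 0 →J1
bond 1 →J1
bond 2 →J1
bond 3 →J1
bond 4 →I1
bond 5 →J1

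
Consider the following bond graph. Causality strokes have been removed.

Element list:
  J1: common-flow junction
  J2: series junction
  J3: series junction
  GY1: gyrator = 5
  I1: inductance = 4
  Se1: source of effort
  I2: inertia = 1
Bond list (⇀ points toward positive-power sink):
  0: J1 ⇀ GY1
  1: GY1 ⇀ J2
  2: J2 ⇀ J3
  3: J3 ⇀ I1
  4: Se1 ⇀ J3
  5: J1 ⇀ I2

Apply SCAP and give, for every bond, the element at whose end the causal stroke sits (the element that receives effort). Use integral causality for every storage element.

b0 →J1
b1 →J2
b2 →J3
b3 →I1
b4 →J3
b5 →I2

#4 stroke→J3  (Se1: effort source, stroke at far end)
#3 stroke→I1  (I1: I, integral causality)
#2 stroke→J3  (common-f at J3 fixed by 3)
#1 stroke→J2  (common-f at J2 fixed by 2)
#0 stroke→J1  (GY1 both-in/both-out from 1)
#5 stroke→I2  (closing 1-jn rule on J1)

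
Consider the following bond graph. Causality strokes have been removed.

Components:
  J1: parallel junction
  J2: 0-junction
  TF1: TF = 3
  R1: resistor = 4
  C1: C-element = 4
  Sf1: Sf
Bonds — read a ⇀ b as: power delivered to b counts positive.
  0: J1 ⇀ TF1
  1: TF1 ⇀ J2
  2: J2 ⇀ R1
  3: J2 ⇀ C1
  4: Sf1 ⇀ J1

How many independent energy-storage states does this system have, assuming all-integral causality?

1  (C1 all integral)

β4 →Sf1  (source Sf1 imposes f)
β0 →J1  (J1 needs exactly one e-in)
β1 →TF1  (TF1 one-in-one-out from 0)
β3 →J2  (C1 outputs effort q/C1)
β2 →R1  (0-jn J2 has e-setter on 3)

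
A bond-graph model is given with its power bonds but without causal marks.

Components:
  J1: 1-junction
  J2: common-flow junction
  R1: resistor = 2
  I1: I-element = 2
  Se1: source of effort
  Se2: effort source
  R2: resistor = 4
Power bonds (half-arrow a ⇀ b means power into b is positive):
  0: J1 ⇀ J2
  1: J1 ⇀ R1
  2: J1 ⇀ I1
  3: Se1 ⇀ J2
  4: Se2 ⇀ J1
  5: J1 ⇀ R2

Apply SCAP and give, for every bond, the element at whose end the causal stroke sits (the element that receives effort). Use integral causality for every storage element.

bond 3 stroke→J2  (Se1 (Se) sets effort on bond)
bond 4 stroke→J1  (Se2: effort source, stroke at far end)
bond 0 stroke→J1  (J2 needs exactly one f-in)
bond 2 stroke→I1  (prefer integral on I1)
bond 1 stroke→J1  (J1: bond 2 brought flow, rest push out)
bond 5 stroke→J1  (common-f at J1 fixed by 2)

#0 stroke→J1
#1 stroke→J1
#2 stroke→I1
#3 stroke→J2
#4 stroke→J1
#5 stroke→J1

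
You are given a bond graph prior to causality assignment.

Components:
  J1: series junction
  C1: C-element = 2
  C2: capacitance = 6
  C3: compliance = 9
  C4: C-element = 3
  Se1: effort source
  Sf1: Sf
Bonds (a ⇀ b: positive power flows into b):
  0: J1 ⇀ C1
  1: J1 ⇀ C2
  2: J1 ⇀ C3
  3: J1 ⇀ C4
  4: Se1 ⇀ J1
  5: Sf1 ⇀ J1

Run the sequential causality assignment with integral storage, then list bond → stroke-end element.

#4 stroke at J1  (source Se1 imposes e)
#5 stroke at Sf1  (Sf1: flow source, stroke at near end)
#0 stroke at J1  (J1 flow already set via bond 5)
#1 stroke at J1  (1-jn J1 has f-setter on 5)
#2 stroke at J1  (J1 flow already set via bond 5)
#3 stroke at J1  (J1 flow already set via bond 5)

bond 0 stroke at J1
bond 1 stroke at J1
bond 2 stroke at J1
bond 3 stroke at J1
bond 4 stroke at J1
bond 5 stroke at Sf1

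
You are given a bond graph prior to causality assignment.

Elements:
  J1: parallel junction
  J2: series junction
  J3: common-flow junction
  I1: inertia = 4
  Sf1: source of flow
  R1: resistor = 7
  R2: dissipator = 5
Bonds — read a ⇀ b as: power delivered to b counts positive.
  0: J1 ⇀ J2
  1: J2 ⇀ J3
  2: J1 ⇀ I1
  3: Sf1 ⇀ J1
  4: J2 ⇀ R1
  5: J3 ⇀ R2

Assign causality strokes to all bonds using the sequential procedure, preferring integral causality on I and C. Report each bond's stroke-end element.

#0 |J1
#1 |J2
#2 |I1
#3 |Sf1
#4 |J2
#5 |J3

b3 stroke at Sf1  (Sf1 fixes flow; stroke at Sf1)
b2 stroke at I1  (I1 integral (f out))
b0 stroke at J1  (J1 needs exactly one e-in)
b1 stroke at J2  (J2 flow already set via bond 0)
b4 stroke at J2  (common-f at J2 fixed by 0)
b5 stroke at J3  (J3 flow already set via bond 1)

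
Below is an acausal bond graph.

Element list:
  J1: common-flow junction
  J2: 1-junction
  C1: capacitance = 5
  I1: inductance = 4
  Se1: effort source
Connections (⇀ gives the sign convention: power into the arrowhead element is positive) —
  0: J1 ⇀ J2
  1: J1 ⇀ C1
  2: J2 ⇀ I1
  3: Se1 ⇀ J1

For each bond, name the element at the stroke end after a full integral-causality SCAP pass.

bond 0 →J2
bond 1 →J1
bond 2 →I1
bond 3 →J1

#3 →J1  (Se1 fixes effort; stroke away)
#1 →J1  (C1 outputs effort q/C1)
#0 →J2  (J1 needs exactly one f-in)
#2 →I1  (J2 needs exactly one f-in)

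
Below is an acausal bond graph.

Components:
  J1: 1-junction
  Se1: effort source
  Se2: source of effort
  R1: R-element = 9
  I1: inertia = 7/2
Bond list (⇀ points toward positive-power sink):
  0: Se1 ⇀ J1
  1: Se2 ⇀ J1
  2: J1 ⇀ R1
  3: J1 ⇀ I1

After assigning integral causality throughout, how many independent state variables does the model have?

b0 →J1  (Se1: effort source, stroke at far end)
b1 →J1  (Se2 fixes effort; stroke away)
b3 →I1  (I1 integral (f out))
b2 →J1  (J1: bond 3 brought flow, rest push out)

1  (I1 all integral)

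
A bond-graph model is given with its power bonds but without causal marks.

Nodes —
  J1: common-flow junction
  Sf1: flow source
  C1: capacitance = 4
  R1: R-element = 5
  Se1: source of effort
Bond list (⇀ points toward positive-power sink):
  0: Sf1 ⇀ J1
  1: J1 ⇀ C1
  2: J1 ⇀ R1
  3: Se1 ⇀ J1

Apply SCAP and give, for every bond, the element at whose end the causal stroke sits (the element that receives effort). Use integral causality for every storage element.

β0 stroke at Sf1
β1 stroke at J1
β2 stroke at J1
β3 stroke at J1

β0 stroke→Sf1  (Sf1: flow source, stroke at near end)
β3 stroke→J1  (source Se1 imposes e)
β1 stroke→J1  (J1 flow already set via bond 0)
β2 stroke→J1  (1-jn J1 has f-setter on 0)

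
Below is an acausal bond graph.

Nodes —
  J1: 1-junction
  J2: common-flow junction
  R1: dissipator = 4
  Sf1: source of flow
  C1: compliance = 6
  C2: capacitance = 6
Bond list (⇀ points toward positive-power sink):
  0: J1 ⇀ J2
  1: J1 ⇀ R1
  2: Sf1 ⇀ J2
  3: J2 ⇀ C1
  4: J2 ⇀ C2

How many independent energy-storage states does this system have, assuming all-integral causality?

2  (C1, C2 all integral)

bond 2 →Sf1  (Sf1 (Sf) sets flow on bond)
bond 0 →J2  (J2: bond 2 brought flow, rest push out)
bond 3 →J2  (J2 flow already set via bond 2)
bond 4 →J2  (J2: bond 2 brought flow, rest push out)
bond 1 →J1  (J1 flow already set via bond 0)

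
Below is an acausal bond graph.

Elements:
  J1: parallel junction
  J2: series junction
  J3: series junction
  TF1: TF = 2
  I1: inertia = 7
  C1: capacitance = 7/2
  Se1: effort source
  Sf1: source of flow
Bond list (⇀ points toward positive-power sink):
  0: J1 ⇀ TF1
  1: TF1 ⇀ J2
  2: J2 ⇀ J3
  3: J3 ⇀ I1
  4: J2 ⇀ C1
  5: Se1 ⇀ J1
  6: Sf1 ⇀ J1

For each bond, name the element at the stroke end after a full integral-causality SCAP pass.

β5 stroke at J1  (Se1: effort source, stroke at far end)
β6 stroke at Sf1  (source Sf1 imposes f)
β0 stroke at TF1  (0-jn J1 has e-setter on 5)
β1 stroke at J2  (through TF1, causality passes straight; one stroke at TF1)
β3 stroke at I1  (prefer integral on I1)
β2 stroke at J3  (1-jn J3 has f-setter on 3)
β4 stroke at J2  (common-f at J2 fixed by 2)

b0 →TF1
b1 →J2
b2 →J3
b3 →I1
b4 →J2
b5 →J1
b6 →Sf1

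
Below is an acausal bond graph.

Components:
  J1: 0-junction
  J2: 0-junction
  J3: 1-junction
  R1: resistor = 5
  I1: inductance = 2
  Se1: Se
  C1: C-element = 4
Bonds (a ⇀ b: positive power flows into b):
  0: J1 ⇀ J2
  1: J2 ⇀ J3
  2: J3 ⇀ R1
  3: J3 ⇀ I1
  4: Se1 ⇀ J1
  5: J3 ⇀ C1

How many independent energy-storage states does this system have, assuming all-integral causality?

β4 |J1  (source Se1 imposes e)
β0 |J2  (J1: bond 4 brought effort, rest push out)
β1 |J3  (J2 effort already set via bond 0)
β3 |I1  (I1: I, integral causality)
β2 |J3  (J3: bond 3 brought flow, rest push out)
β5 |J3  (J3: bond 3 brought flow, rest push out)

2  (C1, I1 all integral)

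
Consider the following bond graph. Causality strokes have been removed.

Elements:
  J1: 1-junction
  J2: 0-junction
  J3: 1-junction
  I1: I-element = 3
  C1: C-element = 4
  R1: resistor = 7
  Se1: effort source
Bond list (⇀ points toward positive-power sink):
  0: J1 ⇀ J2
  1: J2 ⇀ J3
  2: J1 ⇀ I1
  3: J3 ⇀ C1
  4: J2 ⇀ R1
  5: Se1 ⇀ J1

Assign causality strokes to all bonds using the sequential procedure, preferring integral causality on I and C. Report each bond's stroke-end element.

#5 stroke→J1  (Se1: effort source, stroke at far end)
#2 stroke→I1  (I1 integral (f out))
#0 stroke→J1  (J1: bond 2 brought flow, rest push out)
#3 stroke→J3  (C1 integral (e out))
#1 stroke→J2  (J3 needs exactly one f-in)
#4 stroke→R1  (J2: bond 1 brought effort, rest push out)

bond 0 stroke at J1
bond 1 stroke at J2
bond 2 stroke at I1
bond 3 stroke at J3
bond 4 stroke at R1
bond 5 stroke at J1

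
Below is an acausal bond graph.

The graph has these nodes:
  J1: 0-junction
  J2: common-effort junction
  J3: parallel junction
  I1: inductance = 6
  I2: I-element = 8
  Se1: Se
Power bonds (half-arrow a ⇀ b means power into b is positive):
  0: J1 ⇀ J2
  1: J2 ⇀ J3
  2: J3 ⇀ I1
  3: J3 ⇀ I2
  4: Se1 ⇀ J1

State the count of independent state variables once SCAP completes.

2  (I1, I2 all integral)

β4 stroke at J1  (Se1 (Se) sets effort on bond)
β0 stroke at J2  (0-jn J1 has e-setter on 4)
β1 stroke at J3  (J2: bond 0 brought effort, rest push out)
β2 stroke at I1  (J3: bond 1 brought effort, rest push out)
β3 stroke at I2  (J3: bond 1 brought effort, rest push out)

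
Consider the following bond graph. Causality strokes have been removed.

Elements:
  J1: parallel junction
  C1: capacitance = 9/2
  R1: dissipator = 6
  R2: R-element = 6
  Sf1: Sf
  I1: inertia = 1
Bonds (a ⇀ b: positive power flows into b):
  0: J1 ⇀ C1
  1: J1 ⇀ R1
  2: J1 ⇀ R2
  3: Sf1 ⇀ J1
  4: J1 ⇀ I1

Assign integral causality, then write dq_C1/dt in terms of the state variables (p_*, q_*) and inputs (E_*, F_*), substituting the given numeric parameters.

dq_C1/dt = F_Sf1 - p_I1 - 2*q_C1/27

β3 →Sf1  (source Sf1 imposes f)
β0 →J1  (C1 outputs effort q/C1)
β1 →R1  (0-jn J1 has e-setter on 0)
β2 →R2  (0-jn J1 has e-setter on 0)
β4 →I1  (0-jn J1 has e-setter on 0)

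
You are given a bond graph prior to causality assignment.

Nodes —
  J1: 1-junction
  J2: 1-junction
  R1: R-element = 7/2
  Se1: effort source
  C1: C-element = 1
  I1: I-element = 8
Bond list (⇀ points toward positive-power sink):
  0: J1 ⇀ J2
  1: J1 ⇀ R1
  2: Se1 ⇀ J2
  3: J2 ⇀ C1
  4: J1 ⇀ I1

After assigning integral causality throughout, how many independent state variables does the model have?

2  (C1, I1 all integral)

β2 |J2  (source Se1 imposes e)
β3 |J2  (C1 integral (e out))
β0 |J1  (J2: last free bond brings flow in)
β4 |I1  (I1 integral (f out))
β1 |J1  (1-jn J1 has f-setter on 4)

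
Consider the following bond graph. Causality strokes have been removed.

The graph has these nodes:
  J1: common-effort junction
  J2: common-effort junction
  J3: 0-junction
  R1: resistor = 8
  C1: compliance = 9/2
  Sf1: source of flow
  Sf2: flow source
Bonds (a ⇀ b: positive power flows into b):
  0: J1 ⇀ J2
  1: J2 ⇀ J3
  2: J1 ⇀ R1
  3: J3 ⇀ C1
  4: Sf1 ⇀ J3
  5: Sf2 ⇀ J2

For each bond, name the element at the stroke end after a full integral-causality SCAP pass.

β0 |J1
β1 |J2
β2 |R1
β3 |J3
β4 |Sf1
β5 |Sf2

bond 4 stroke→Sf1  (Sf1 (Sf) sets flow on bond)
bond 5 stroke→Sf2  (Sf2 fixes flow; stroke at Sf2)
bond 3 stroke→J3  (C1 integral (e out))
bond 1 stroke→J2  (common-e at J3 fixed by 3)
bond 0 stroke→J1  (common-e at J2 fixed by 1)
bond 2 stroke→R1  (J1 effort already set via bond 0)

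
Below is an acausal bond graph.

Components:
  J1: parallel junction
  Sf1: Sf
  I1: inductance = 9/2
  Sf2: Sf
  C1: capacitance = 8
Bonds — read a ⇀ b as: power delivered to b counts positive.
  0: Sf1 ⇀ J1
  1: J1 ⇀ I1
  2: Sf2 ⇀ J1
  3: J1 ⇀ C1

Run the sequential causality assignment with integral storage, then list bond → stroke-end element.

β0 stroke→Sf1
β1 stroke→I1
β2 stroke→Sf2
β3 stroke→J1

bond 0 →Sf1  (Sf1 fixes flow; stroke at Sf1)
bond 2 →Sf2  (source Sf2 imposes f)
bond 1 →I1  (I1 outputs flow p/I1)
bond 3 →J1  (closing 0-jn rule on J1)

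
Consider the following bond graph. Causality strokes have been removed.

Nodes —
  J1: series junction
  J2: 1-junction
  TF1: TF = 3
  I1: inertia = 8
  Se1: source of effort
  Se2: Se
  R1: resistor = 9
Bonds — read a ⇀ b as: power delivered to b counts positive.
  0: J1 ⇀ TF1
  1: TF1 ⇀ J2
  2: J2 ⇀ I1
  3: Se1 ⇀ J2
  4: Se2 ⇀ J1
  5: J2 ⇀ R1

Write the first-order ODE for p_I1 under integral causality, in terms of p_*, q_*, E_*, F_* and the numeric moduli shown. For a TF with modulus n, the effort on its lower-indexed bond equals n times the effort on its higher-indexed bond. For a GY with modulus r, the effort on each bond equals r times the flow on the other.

#3 stroke→J2  (Se1 fixes effort; stroke away)
#4 stroke→J1  (Se2: effort source, stroke at far end)
#0 stroke→TF1  (J1: last free bond brings flow in)
#1 stroke→J2  (TF1 one-in-one-out from 0)
#2 stroke→I1  (prefer integral on I1)
#5 stroke→J2  (1-jn J2 has f-setter on 2)

dp_I1/dt = E_Se1 + E_Se2/3 - 9*p_I1/8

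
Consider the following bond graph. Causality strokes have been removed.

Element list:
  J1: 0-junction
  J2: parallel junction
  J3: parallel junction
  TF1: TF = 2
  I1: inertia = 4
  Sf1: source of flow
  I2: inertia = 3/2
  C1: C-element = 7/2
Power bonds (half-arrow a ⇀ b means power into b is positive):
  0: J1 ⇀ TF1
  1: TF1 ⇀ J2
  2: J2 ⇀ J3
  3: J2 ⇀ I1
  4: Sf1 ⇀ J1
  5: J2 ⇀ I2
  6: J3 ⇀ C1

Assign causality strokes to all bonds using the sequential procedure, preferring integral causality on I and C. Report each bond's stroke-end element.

b4 →Sf1  (Sf1 (Sf) sets flow on bond)
b0 →J1  (closing 0-jn rule on J1)
b1 →TF1  (TF TF1: opposite of bond 0)
b3 →I1  (I1 outputs flow p/I1)
b5 →I2  (I2 integral (f out))
b2 →J2  (closing 0-jn rule on J2)
b6 →J3  (only one effort-in slot at J3)

bond 0 |J1
bond 1 |TF1
bond 2 |J2
bond 3 |I1
bond 4 |Sf1
bond 5 |I2
bond 6 |J3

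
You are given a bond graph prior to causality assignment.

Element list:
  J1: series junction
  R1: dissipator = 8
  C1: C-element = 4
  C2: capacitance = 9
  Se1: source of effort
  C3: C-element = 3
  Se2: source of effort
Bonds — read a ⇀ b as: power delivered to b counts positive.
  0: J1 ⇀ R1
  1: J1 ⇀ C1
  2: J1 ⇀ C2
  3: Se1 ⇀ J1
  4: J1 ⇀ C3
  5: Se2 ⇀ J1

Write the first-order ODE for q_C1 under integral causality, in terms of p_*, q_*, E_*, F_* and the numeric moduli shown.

dq_C1/dt = E_Se1/8 + E_Se2/8 - q_C1/32 - q_C2/72 - q_C3/24

b3 stroke at J1  (Se1 fixes effort; stroke away)
b5 stroke at J1  (Se2 fixes effort; stroke away)
b1 stroke at J1  (prefer integral on C1)
b2 stroke at J1  (C2: C, integral causality)
b4 stroke at J1  (C3 outputs effort q/C3)
b0 stroke at R1  (only one flow-in slot at J1)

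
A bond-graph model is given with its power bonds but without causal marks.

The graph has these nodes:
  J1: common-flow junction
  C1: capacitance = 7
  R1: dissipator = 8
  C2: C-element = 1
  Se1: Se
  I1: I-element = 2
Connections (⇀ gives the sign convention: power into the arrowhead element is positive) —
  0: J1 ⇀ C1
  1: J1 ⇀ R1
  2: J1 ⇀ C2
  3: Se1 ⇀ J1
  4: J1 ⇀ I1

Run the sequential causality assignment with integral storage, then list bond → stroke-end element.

bond 0 stroke→J1
bond 1 stroke→J1
bond 2 stroke→J1
bond 3 stroke→J1
bond 4 stroke→I1

β3 →J1  (source Se1 imposes e)
β0 →J1  (C1 integral (e out))
β2 →J1  (C2 outputs effort q/C2)
β4 →I1  (I1: I, integral causality)
β1 →J1  (J1: bond 4 brought flow, rest push out)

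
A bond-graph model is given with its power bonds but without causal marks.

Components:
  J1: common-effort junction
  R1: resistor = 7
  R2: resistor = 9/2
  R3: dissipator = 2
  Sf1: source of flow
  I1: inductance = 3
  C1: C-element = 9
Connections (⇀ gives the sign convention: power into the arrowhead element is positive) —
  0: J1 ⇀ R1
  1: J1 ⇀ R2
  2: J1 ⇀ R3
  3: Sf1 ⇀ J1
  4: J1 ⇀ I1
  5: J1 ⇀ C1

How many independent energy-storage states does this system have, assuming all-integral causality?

#3 |Sf1  (Sf1: flow source, stroke at near end)
#4 |I1  (I1: I, integral causality)
#5 |J1  (C1: C, integral causality)
#0 |R1  (0-jn J1 has e-setter on 5)
#1 |R2  (common-e at J1 fixed by 5)
#2 |R3  (common-e at J1 fixed by 5)

2  (C1, I1 all integral)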